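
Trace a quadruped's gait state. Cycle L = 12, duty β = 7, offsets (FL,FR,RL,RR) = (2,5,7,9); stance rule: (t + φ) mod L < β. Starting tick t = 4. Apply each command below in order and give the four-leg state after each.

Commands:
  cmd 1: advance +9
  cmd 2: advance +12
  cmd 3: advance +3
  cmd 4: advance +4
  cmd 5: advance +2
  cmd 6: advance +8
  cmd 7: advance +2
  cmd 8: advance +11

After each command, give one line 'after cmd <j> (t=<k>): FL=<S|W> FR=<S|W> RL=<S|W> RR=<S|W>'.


start t=4: FL=S FR=W RL=W RR=S
cmd 1: advance +9 → t=13, phase=(3,6,8,10) → FL=S FR=S RL=W RR=W
cmd 2: advance +12 → t=25, phase=(3,6,8,10) → FL=S FR=S RL=W RR=W
cmd 3: advance +3 → t=28, phase=(6,9,11,1) → FL=S FR=W RL=W RR=S
cmd 4: advance +4 → t=32, phase=(10,1,3,5) → FL=W FR=S RL=S RR=S
cmd 5: advance +2 → t=34, phase=(0,3,5,7) → FL=S FR=S RL=S RR=W
cmd 6: advance +8 → t=42, phase=(8,11,1,3) → FL=W FR=W RL=S RR=S
cmd 7: advance +2 → t=44, phase=(10,1,3,5) → FL=W FR=S RL=S RR=S
cmd 8: advance +11 → t=55, phase=(9,0,2,4) → FL=W FR=S RL=S RR=S

after cmd 1 (t=13): FL=S FR=S RL=W RR=W
after cmd 2 (t=25): FL=S FR=S RL=W RR=W
after cmd 3 (t=28): FL=S FR=W RL=W RR=S
after cmd 4 (t=32): FL=W FR=S RL=S RR=S
after cmd 5 (t=34): FL=S FR=S RL=S RR=W
after cmd 6 (t=42): FL=W FR=W RL=S RR=S
after cmd 7 (t=44): FL=W FR=S RL=S RR=S
after cmd 8 (t=55): FL=W FR=S RL=S RR=S


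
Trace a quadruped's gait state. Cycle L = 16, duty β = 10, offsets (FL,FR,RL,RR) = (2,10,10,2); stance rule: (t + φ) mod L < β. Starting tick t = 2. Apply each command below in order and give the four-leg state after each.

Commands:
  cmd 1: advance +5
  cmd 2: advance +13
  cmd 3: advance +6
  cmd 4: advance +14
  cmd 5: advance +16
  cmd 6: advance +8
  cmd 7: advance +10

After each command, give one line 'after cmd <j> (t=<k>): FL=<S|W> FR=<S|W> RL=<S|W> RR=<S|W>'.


start t=2: FL=S FR=W RL=W RR=S
cmd 1: advance +5 → t=7, phase=(9,1,1,9) → FL=S FR=S RL=S RR=S
cmd 2: advance +13 → t=20, phase=(6,14,14,6) → FL=S FR=W RL=W RR=S
cmd 3: advance +6 → t=26, phase=(12,4,4,12) → FL=W FR=S RL=S RR=W
cmd 4: advance +14 → t=40, phase=(10,2,2,10) → FL=W FR=S RL=S RR=W
cmd 5: advance +16 → t=56, phase=(10,2,2,10) → FL=W FR=S RL=S RR=W
cmd 6: advance +8 → t=64, phase=(2,10,10,2) → FL=S FR=W RL=W RR=S
cmd 7: advance +10 → t=74, phase=(12,4,4,12) → FL=W FR=S RL=S RR=W

after cmd 1 (t=7): FL=S FR=S RL=S RR=S
after cmd 2 (t=20): FL=S FR=W RL=W RR=S
after cmd 3 (t=26): FL=W FR=S RL=S RR=W
after cmd 4 (t=40): FL=W FR=S RL=S RR=W
after cmd 5 (t=56): FL=W FR=S RL=S RR=W
after cmd 6 (t=64): FL=S FR=W RL=W RR=S
after cmd 7 (t=74): FL=W FR=S RL=S RR=W


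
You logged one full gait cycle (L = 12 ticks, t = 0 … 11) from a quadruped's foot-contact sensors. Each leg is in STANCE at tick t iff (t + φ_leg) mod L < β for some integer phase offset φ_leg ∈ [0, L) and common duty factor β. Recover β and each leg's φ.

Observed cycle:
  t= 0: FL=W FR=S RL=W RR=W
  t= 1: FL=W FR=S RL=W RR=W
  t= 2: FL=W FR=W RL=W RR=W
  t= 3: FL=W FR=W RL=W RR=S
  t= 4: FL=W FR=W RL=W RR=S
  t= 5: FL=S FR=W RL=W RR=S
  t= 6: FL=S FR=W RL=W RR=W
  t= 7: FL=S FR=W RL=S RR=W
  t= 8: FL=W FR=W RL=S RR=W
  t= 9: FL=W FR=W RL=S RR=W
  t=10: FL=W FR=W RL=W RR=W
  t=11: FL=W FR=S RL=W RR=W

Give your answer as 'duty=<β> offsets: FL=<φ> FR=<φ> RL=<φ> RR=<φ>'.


duty β = stance ticks per leg = 3
FL: stance ticks = 3; W→S at t=5 → φ=7
FR: stance ticks = 3; W→S at t=11 → φ=1
RL: stance ticks = 3; W→S at t=7 → φ=5
RR: stance ticks = 3; W→S at t=3 → φ=9

duty=3 offsets: FL=7 FR=1 RL=5 RR=9


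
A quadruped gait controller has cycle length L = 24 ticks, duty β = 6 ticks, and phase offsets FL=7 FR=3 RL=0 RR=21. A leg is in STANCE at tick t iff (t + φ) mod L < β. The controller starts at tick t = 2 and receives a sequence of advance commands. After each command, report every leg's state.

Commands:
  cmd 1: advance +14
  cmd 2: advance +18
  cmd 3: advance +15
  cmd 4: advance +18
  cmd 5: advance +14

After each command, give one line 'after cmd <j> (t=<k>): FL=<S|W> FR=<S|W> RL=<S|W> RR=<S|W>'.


start t=2: FL=W FR=S RL=S RR=W
cmd 1: advance +14 → t=16, phase=(23,19,16,13) → FL=W FR=W RL=W RR=W
cmd 2: advance +18 → t=34, phase=(17,13,10,7) → FL=W FR=W RL=W RR=W
cmd 3: advance +15 → t=49, phase=(8,4,1,22) → FL=W FR=S RL=S RR=W
cmd 4: advance +18 → t=67, phase=(2,22,19,16) → FL=S FR=W RL=W RR=W
cmd 5: advance +14 → t=81, phase=(16,12,9,6) → FL=W FR=W RL=W RR=W

after cmd 1 (t=16): FL=W FR=W RL=W RR=W
after cmd 2 (t=34): FL=W FR=W RL=W RR=W
after cmd 3 (t=49): FL=W FR=S RL=S RR=W
after cmd 4 (t=67): FL=S FR=W RL=W RR=W
after cmd 5 (t=81): FL=W FR=W RL=W RR=W


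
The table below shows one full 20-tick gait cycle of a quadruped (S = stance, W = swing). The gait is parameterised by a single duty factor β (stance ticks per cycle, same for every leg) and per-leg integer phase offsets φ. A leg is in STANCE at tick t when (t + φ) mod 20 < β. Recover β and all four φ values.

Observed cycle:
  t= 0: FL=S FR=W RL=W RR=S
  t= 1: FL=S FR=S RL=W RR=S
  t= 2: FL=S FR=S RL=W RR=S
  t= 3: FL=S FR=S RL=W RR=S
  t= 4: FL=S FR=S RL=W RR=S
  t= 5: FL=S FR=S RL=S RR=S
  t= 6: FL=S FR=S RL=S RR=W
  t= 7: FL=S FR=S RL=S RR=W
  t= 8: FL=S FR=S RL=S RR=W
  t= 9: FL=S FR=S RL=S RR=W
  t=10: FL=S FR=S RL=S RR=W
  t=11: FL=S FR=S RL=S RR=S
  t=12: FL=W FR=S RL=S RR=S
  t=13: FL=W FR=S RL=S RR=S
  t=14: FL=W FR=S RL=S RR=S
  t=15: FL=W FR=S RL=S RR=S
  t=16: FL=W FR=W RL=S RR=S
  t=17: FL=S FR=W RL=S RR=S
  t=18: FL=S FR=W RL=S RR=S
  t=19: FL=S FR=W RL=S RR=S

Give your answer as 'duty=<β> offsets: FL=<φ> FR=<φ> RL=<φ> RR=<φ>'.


duty β = stance ticks per leg = 15
FL: stance ticks = 15; W→S at t=17 → φ=3
FR: stance ticks = 15; W→S at t=1 → φ=19
RL: stance ticks = 15; W→S at t=5 → φ=15
RR: stance ticks = 15; W→S at t=11 → φ=9

duty=15 offsets: FL=3 FR=19 RL=15 RR=9


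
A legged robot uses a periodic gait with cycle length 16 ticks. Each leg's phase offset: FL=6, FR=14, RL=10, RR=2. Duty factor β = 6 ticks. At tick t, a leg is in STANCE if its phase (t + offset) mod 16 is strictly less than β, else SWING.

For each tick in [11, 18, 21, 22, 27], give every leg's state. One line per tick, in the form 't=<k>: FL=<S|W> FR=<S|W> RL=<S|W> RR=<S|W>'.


t=11: phase=(1,9,5,13) vs β=6 → FL=S FR=W RL=S RR=W
t=18: phase=(8,0,12,4) vs β=6 → FL=W FR=S RL=W RR=S
t=21: phase=(11,3,15,7) vs β=6 → FL=W FR=S RL=W RR=W
t=22: phase=(12,4,0,8) vs β=6 → FL=W FR=S RL=S RR=W
t=27: phase=(1,9,5,13) vs β=6 → FL=S FR=W RL=S RR=W

t=11: FL=S FR=W RL=S RR=W
t=18: FL=W FR=S RL=W RR=S
t=21: FL=W FR=S RL=W RR=W
t=22: FL=W FR=S RL=S RR=W
t=27: FL=S FR=W RL=S RR=W


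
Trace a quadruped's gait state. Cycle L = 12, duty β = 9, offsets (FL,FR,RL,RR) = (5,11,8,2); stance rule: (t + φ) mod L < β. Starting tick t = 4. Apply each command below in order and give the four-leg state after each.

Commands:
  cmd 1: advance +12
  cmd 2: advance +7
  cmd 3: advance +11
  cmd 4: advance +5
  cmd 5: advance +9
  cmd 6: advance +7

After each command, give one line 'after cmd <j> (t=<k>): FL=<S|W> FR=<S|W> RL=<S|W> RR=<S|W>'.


after cmd 1 (t=16): FL=W FR=S RL=S RR=S
after cmd 2 (t=23): FL=S FR=W RL=S RR=S
after cmd 3 (t=34): FL=S FR=W RL=S RR=S
after cmd 4 (t=39): FL=S FR=S RL=W RR=S
after cmd 5 (t=48): FL=S FR=W RL=S RR=S
after cmd 6 (t=55): FL=S FR=S RL=S RR=W

start t=4: FL=W FR=S RL=S RR=S
cmd 1: advance +12 → t=16, phase=(9,3,0,6) → FL=W FR=S RL=S RR=S
cmd 2: advance +7 → t=23, phase=(4,10,7,1) → FL=S FR=W RL=S RR=S
cmd 3: advance +11 → t=34, phase=(3,9,6,0) → FL=S FR=W RL=S RR=S
cmd 4: advance +5 → t=39, phase=(8,2,11,5) → FL=S FR=S RL=W RR=S
cmd 5: advance +9 → t=48, phase=(5,11,8,2) → FL=S FR=W RL=S RR=S
cmd 6: advance +7 → t=55, phase=(0,6,3,9) → FL=S FR=S RL=S RR=W


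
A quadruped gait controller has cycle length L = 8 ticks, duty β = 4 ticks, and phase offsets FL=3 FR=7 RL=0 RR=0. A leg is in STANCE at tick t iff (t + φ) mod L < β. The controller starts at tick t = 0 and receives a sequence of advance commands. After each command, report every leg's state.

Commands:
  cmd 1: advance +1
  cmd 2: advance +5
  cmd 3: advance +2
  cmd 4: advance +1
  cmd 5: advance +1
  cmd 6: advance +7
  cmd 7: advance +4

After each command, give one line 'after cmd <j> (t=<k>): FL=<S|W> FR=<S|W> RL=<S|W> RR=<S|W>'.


start t=0: FL=S FR=W RL=S RR=S
cmd 1: advance +1 → t=1, phase=(4,0,1,1) → FL=W FR=S RL=S RR=S
cmd 2: advance +5 → t=6, phase=(1,5,6,6) → FL=S FR=W RL=W RR=W
cmd 3: advance +2 → t=8, phase=(3,7,0,0) → FL=S FR=W RL=S RR=S
cmd 4: advance +1 → t=9, phase=(4,0,1,1) → FL=W FR=S RL=S RR=S
cmd 5: advance +1 → t=10, phase=(5,1,2,2) → FL=W FR=S RL=S RR=S
cmd 6: advance +7 → t=17, phase=(4,0,1,1) → FL=W FR=S RL=S RR=S
cmd 7: advance +4 → t=21, phase=(0,4,5,5) → FL=S FR=W RL=W RR=W

after cmd 1 (t=1): FL=W FR=S RL=S RR=S
after cmd 2 (t=6): FL=S FR=W RL=W RR=W
after cmd 3 (t=8): FL=S FR=W RL=S RR=S
after cmd 4 (t=9): FL=W FR=S RL=S RR=S
after cmd 5 (t=10): FL=W FR=S RL=S RR=S
after cmd 6 (t=17): FL=W FR=S RL=S RR=S
after cmd 7 (t=21): FL=S FR=W RL=W RR=W


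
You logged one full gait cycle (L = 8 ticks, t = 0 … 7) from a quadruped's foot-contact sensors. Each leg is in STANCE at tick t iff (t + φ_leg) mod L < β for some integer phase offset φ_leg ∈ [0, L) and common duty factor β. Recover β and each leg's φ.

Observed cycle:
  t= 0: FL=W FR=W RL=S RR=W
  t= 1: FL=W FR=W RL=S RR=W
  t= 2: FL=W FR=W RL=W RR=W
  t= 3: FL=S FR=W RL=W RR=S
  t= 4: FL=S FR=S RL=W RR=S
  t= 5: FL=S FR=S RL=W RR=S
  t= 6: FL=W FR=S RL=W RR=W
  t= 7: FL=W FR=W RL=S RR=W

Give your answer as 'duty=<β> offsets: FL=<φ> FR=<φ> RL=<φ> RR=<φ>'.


duty=3 offsets: FL=5 FR=4 RL=1 RR=5

duty β = stance ticks per leg = 3
FL: stance ticks = 3; W→S at t=3 → φ=5
FR: stance ticks = 3; W→S at t=4 → φ=4
RL: stance ticks = 3; W→S at t=7 → φ=1
RR: stance ticks = 3; W→S at t=3 → φ=5


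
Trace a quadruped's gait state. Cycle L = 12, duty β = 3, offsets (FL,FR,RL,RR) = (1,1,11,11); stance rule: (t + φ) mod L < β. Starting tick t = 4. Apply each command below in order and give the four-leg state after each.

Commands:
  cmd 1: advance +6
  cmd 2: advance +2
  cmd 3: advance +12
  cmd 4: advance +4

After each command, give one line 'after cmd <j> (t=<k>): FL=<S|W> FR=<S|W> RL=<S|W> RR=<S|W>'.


start t=4: FL=W FR=W RL=W RR=W
cmd 1: advance +6 → t=10, phase=(11,11,9,9) → FL=W FR=W RL=W RR=W
cmd 2: advance +2 → t=12, phase=(1,1,11,11) → FL=S FR=S RL=W RR=W
cmd 3: advance +12 → t=24, phase=(1,1,11,11) → FL=S FR=S RL=W RR=W
cmd 4: advance +4 → t=28, phase=(5,5,3,3) → FL=W FR=W RL=W RR=W

after cmd 1 (t=10): FL=W FR=W RL=W RR=W
after cmd 2 (t=12): FL=S FR=S RL=W RR=W
after cmd 3 (t=24): FL=S FR=S RL=W RR=W
after cmd 4 (t=28): FL=W FR=W RL=W RR=W


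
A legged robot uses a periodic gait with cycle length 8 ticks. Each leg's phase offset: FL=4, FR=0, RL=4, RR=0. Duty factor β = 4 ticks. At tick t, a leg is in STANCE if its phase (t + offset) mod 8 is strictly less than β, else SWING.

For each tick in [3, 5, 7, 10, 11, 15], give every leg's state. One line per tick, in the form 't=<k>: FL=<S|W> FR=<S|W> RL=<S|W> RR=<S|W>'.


t=3: FL=W FR=S RL=W RR=S
t=5: FL=S FR=W RL=S RR=W
t=7: FL=S FR=W RL=S RR=W
t=10: FL=W FR=S RL=W RR=S
t=11: FL=W FR=S RL=W RR=S
t=15: FL=S FR=W RL=S RR=W

t=3: phase=(7,3,7,3) vs β=4 → FL=W FR=S RL=W RR=S
t=5: phase=(1,5,1,5) vs β=4 → FL=S FR=W RL=S RR=W
t=7: phase=(3,7,3,7) vs β=4 → FL=S FR=W RL=S RR=W
t=10: phase=(6,2,6,2) vs β=4 → FL=W FR=S RL=W RR=S
t=11: phase=(7,3,7,3) vs β=4 → FL=W FR=S RL=W RR=S
t=15: phase=(3,7,3,7) vs β=4 → FL=S FR=W RL=S RR=W


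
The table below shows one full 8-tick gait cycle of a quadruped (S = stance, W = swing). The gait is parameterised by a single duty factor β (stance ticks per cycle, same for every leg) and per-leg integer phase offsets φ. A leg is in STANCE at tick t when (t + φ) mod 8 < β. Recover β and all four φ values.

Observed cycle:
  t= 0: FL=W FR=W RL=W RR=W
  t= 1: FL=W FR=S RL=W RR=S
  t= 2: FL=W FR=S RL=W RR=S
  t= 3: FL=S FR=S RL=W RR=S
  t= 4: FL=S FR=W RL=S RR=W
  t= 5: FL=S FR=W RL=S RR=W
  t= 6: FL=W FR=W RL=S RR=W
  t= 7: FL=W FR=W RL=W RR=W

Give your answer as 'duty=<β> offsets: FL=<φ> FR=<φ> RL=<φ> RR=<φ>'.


duty β = stance ticks per leg = 3
FL: stance ticks = 3; W→S at t=3 → φ=5
FR: stance ticks = 3; W→S at t=1 → φ=7
RL: stance ticks = 3; W→S at t=4 → φ=4
RR: stance ticks = 3; W→S at t=1 → φ=7

duty=3 offsets: FL=5 FR=7 RL=4 RR=7


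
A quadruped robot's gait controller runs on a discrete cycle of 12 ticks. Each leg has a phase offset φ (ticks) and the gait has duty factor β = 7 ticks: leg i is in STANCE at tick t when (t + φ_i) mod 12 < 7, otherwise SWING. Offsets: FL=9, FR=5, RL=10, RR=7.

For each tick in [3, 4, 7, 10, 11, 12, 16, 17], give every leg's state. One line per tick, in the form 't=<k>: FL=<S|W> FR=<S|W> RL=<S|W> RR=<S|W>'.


t=3: FL=S FR=W RL=S RR=W
t=4: FL=S FR=W RL=S RR=W
t=7: FL=S FR=S RL=S RR=S
t=10: FL=W FR=S RL=W RR=S
t=11: FL=W FR=S RL=W RR=S
t=12: FL=W FR=S RL=W RR=W
t=16: FL=S FR=W RL=S RR=W
t=17: FL=S FR=W RL=S RR=S

t=3: phase=(0,8,1,10) vs β=7 → FL=S FR=W RL=S RR=W
t=4: phase=(1,9,2,11) vs β=7 → FL=S FR=W RL=S RR=W
t=7: phase=(4,0,5,2) vs β=7 → FL=S FR=S RL=S RR=S
t=10: phase=(7,3,8,5) vs β=7 → FL=W FR=S RL=W RR=S
t=11: phase=(8,4,9,6) vs β=7 → FL=W FR=S RL=W RR=S
t=12: phase=(9,5,10,7) vs β=7 → FL=W FR=S RL=W RR=W
t=16: phase=(1,9,2,11) vs β=7 → FL=S FR=W RL=S RR=W
t=17: phase=(2,10,3,0) vs β=7 → FL=S FR=W RL=S RR=S


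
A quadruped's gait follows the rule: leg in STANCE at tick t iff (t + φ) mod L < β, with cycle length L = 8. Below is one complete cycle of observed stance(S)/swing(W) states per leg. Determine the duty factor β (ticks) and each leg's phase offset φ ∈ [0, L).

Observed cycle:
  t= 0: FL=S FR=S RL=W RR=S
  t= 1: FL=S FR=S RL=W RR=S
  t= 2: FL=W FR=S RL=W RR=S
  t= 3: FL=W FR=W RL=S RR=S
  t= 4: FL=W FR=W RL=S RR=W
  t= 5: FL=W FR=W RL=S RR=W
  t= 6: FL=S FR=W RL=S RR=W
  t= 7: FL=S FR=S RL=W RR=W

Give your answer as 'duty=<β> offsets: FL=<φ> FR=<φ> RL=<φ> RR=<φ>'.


duty β = stance ticks per leg = 4
FL: stance ticks = 4; W→S at t=6 → φ=2
FR: stance ticks = 4; W→S at t=7 → φ=1
RL: stance ticks = 4; W→S at t=3 → φ=5
RR: stance ticks = 4; W→S at t=0 → φ=0

duty=4 offsets: FL=2 FR=1 RL=5 RR=0


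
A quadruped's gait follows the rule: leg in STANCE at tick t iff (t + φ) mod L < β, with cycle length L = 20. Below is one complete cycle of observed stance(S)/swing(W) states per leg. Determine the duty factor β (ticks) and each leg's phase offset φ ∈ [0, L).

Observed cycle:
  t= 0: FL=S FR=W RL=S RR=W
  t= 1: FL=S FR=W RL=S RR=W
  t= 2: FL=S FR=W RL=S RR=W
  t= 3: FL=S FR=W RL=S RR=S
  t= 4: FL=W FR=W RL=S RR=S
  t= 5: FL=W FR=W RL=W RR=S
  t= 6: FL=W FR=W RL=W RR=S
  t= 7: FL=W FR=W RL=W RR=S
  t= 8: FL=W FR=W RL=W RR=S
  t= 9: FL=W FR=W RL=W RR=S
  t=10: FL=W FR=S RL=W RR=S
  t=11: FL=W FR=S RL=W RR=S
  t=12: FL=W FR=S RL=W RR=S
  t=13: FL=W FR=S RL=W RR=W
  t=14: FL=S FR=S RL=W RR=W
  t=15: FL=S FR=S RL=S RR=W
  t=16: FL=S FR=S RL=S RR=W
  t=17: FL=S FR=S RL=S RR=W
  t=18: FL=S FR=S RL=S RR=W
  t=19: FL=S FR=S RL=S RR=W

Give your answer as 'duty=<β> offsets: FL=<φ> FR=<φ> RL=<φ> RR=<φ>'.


duty β = stance ticks per leg = 10
FL: stance ticks = 10; W→S at t=14 → φ=6
FR: stance ticks = 10; W→S at t=10 → φ=10
RL: stance ticks = 10; W→S at t=15 → φ=5
RR: stance ticks = 10; W→S at t=3 → φ=17

duty=10 offsets: FL=6 FR=10 RL=5 RR=17


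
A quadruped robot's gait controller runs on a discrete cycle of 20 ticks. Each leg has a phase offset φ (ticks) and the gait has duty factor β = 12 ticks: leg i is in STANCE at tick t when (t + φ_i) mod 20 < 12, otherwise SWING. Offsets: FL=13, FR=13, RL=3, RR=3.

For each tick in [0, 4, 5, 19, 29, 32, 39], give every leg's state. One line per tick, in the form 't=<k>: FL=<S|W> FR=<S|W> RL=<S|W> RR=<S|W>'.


t=0: phase=(13,13,3,3) vs β=12 → FL=W FR=W RL=S RR=S
t=4: phase=(17,17,7,7) vs β=12 → FL=W FR=W RL=S RR=S
t=5: phase=(18,18,8,8) vs β=12 → FL=W FR=W RL=S RR=S
t=19: phase=(12,12,2,2) vs β=12 → FL=W FR=W RL=S RR=S
t=29: phase=(2,2,12,12) vs β=12 → FL=S FR=S RL=W RR=W
t=32: phase=(5,5,15,15) vs β=12 → FL=S FR=S RL=W RR=W
t=39: phase=(12,12,2,2) vs β=12 → FL=W FR=W RL=S RR=S

t=0: FL=W FR=W RL=S RR=S
t=4: FL=W FR=W RL=S RR=S
t=5: FL=W FR=W RL=S RR=S
t=19: FL=W FR=W RL=S RR=S
t=29: FL=S FR=S RL=W RR=W
t=32: FL=S FR=S RL=W RR=W
t=39: FL=W FR=W RL=S RR=S


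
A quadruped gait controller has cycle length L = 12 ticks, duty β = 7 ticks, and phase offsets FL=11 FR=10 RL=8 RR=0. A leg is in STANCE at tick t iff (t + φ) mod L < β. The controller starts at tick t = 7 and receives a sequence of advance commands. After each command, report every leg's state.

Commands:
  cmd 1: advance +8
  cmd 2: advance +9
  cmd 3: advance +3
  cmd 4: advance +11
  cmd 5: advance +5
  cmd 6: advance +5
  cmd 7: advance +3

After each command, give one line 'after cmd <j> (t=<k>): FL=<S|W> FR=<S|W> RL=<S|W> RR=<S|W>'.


after cmd 1 (t=15): FL=S FR=S RL=W RR=S
after cmd 2 (t=24): FL=W FR=W RL=W RR=S
after cmd 3 (t=27): FL=S FR=S RL=W RR=S
after cmd 4 (t=38): FL=S FR=S RL=W RR=S
after cmd 5 (t=43): FL=S FR=S RL=S RR=W
after cmd 6 (t=48): FL=W FR=W RL=W RR=S
after cmd 7 (t=51): FL=S FR=S RL=W RR=S

start t=7: FL=S FR=S RL=S RR=W
cmd 1: advance +8 → t=15, phase=(2,1,11,3) → FL=S FR=S RL=W RR=S
cmd 2: advance +9 → t=24, phase=(11,10,8,0) → FL=W FR=W RL=W RR=S
cmd 3: advance +3 → t=27, phase=(2,1,11,3) → FL=S FR=S RL=W RR=S
cmd 4: advance +11 → t=38, phase=(1,0,10,2) → FL=S FR=S RL=W RR=S
cmd 5: advance +5 → t=43, phase=(6,5,3,7) → FL=S FR=S RL=S RR=W
cmd 6: advance +5 → t=48, phase=(11,10,8,0) → FL=W FR=W RL=W RR=S
cmd 7: advance +3 → t=51, phase=(2,1,11,3) → FL=S FR=S RL=W RR=S


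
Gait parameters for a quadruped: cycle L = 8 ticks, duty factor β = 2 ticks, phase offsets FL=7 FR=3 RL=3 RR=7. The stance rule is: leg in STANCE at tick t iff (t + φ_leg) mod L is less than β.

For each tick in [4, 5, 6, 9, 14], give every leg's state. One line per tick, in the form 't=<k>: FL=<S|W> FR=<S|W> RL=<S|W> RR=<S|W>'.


t=4: FL=W FR=W RL=W RR=W
t=5: FL=W FR=S RL=S RR=W
t=6: FL=W FR=S RL=S RR=W
t=9: FL=S FR=W RL=W RR=S
t=14: FL=W FR=S RL=S RR=W

t=4: phase=(3,7,7,3) vs β=2 → FL=W FR=W RL=W RR=W
t=5: phase=(4,0,0,4) vs β=2 → FL=W FR=S RL=S RR=W
t=6: phase=(5,1,1,5) vs β=2 → FL=W FR=S RL=S RR=W
t=9: phase=(0,4,4,0) vs β=2 → FL=S FR=W RL=W RR=S
t=14: phase=(5,1,1,5) vs β=2 → FL=W FR=S RL=S RR=W


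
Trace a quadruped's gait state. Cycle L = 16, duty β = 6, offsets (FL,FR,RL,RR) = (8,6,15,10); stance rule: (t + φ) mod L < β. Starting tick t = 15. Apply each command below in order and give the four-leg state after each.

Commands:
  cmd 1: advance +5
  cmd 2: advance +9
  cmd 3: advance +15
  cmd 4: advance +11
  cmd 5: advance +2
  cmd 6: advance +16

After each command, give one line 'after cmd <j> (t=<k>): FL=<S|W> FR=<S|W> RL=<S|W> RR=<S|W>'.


after cmd 1 (t=20): FL=W FR=W RL=S RR=W
after cmd 2 (t=29): FL=S FR=S RL=W RR=W
after cmd 3 (t=44): FL=S FR=S RL=W RR=W
after cmd 4 (t=55): FL=W FR=W RL=W RR=S
after cmd 5 (t=57): FL=S FR=W RL=W RR=S
after cmd 6 (t=73): FL=S FR=W RL=W RR=S

start t=15: FL=W FR=S RL=W RR=W
cmd 1: advance +5 → t=20, phase=(12,10,3,14) → FL=W FR=W RL=S RR=W
cmd 2: advance +9 → t=29, phase=(5,3,12,7) → FL=S FR=S RL=W RR=W
cmd 3: advance +15 → t=44, phase=(4,2,11,6) → FL=S FR=S RL=W RR=W
cmd 4: advance +11 → t=55, phase=(15,13,6,1) → FL=W FR=W RL=W RR=S
cmd 5: advance +2 → t=57, phase=(1,15,8,3) → FL=S FR=W RL=W RR=S
cmd 6: advance +16 → t=73, phase=(1,15,8,3) → FL=S FR=W RL=W RR=S


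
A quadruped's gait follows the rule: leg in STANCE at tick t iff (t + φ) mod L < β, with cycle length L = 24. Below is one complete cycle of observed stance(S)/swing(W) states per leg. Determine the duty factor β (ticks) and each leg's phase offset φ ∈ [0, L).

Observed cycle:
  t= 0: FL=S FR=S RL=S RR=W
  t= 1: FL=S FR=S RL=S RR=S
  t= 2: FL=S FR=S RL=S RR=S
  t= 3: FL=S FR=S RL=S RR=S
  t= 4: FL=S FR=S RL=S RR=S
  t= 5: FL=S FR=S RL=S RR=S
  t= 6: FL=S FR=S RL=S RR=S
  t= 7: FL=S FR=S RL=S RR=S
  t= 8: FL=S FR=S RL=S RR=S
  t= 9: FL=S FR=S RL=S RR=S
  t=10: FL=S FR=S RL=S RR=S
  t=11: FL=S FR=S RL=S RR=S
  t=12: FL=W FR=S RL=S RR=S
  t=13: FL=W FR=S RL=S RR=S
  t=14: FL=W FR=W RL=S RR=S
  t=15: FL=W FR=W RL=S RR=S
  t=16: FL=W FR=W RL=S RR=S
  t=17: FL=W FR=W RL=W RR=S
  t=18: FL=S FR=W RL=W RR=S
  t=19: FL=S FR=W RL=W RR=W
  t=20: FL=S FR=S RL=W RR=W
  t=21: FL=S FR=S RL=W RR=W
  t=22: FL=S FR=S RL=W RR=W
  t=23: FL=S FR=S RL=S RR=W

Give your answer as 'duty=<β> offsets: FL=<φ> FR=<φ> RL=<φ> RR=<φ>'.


duty β = stance ticks per leg = 18
FL: stance ticks = 18; W→S at t=18 → φ=6
FR: stance ticks = 18; W→S at t=20 → φ=4
RL: stance ticks = 18; W→S at t=23 → φ=1
RR: stance ticks = 18; W→S at t=1 → φ=23

duty=18 offsets: FL=6 FR=4 RL=1 RR=23


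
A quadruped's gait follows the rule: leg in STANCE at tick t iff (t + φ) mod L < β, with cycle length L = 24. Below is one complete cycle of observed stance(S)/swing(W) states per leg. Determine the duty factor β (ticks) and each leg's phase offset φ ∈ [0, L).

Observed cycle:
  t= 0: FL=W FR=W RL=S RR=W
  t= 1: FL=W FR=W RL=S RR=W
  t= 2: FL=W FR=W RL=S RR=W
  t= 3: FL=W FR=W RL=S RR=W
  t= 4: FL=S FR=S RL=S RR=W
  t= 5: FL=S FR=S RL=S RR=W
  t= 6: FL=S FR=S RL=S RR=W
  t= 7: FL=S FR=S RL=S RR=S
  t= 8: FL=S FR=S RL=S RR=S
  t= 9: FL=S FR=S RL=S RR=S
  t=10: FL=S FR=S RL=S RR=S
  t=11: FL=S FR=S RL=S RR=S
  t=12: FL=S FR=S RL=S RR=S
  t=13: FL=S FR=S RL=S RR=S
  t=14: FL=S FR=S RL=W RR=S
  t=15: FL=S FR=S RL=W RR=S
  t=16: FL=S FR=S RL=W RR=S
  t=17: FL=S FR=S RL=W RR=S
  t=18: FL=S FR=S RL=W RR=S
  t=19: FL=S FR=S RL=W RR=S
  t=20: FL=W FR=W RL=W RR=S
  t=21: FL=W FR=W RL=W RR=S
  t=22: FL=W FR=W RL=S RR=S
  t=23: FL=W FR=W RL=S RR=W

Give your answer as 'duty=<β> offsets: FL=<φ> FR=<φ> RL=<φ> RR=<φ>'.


duty=16 offsets: FL=20 FR=20 RL=2 RR=17

duty β = stance ticks per leg = 16
FL: stance ticks = 16; W→S at t=4 → φ=20
FR: stance ticks = 16; W→S at t=4 → φ=20
RL: stance ticks = 16; W→S at t=22 → φ=2
RR: stance ticks = 16; W→S at t=7 → φ=17


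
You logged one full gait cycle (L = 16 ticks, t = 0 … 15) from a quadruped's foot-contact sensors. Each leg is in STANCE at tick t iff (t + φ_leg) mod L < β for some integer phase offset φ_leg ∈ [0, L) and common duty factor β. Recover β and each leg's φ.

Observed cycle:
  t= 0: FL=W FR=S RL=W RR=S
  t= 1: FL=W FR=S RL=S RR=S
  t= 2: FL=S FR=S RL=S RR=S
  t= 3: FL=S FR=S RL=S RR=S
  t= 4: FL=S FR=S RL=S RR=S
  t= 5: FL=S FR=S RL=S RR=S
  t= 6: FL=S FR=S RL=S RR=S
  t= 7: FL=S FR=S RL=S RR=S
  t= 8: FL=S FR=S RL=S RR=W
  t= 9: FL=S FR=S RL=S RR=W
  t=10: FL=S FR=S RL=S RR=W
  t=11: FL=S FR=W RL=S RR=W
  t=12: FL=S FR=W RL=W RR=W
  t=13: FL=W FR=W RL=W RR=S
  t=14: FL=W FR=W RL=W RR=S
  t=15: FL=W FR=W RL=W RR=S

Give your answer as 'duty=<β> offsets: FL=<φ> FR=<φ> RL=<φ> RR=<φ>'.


duty β = stance ticks per leg = 11
FL: stance ticks = 11; W→S at t=2 → φ=14
FR: stance ticks = 11; W→S at t=0 → φ=0
RL: stance ticks = 11; W→S at t=1 → φ=15
RR: stance ticks = 11; W→S at t=13 → φ=3

duty=11 offsets: FL=14 FR=0 RL=15 RR=3


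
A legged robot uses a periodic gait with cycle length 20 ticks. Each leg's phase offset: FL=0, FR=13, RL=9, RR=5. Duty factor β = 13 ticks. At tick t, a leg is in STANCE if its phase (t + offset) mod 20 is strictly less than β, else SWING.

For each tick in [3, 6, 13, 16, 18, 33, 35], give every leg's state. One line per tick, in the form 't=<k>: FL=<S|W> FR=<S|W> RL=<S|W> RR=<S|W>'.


t=3: FL=S FR=W RL=S RR=S
t=6: FL=S FR=W RL=W RR=S
t=13: FL=W FR=S RL=S RR=W
t=16: FL=W FR=S RL=S RR=S
t=18: FL=W FR=S RL=S RR=S
t=33: FL=W FR=S RL=S RR=W
t=35: FL=W FR=S RL=S RR=S

t=3: phase=(3,16,12,8) vs β=13 → FL=S FR=W RL=S RR=S
t=6: phase=(6,19,15,11) vs β=13 → FL=S FR=W RL=W RR=S
t=13: phase=(13,6,2,18) vs β=13 → FL=W FR=S RL=S RR=W
t=16: phase=(16,9,5,1) vs β=13 → FL=W FR=S RL=S RR=S
t=18: phase=(18,11,7,3) vs β=13 → FL=W FR=S RL=S RR=S
t=33: phase=(13,6,2,18) vs β=13 → FL=W FR=S RL=S RR=W
t=35: phase=(15,8,4,0) vs β=13 → FL=W FR=S RL=S RR=S


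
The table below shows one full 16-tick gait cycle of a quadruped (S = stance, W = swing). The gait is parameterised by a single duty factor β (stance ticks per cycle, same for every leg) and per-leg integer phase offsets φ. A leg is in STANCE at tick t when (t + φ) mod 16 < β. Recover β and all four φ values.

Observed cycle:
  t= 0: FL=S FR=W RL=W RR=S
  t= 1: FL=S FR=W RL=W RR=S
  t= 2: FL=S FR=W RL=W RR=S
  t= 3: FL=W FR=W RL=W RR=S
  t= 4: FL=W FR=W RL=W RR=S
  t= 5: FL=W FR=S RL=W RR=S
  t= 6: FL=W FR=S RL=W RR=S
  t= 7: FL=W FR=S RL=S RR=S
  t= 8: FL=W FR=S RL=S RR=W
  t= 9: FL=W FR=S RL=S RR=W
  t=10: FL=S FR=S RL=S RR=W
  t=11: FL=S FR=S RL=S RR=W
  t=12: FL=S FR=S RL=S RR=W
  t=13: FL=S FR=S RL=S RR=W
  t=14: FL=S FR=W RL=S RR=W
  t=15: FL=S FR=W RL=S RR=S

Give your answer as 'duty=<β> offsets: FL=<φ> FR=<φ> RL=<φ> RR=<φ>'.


duty=9 offsets: FL=6 FR=11 RL=9 RR=1

duty β = stance ticks per leg = 9
FL: stance ticks = 9; W→S at t=10 → φ=6
FR: stance ticks = 9; W→S at t=5 → φ=11
RL: stance ticks = 9; W→S at t=7 → φ=9
RR: stance ticks = 9; W→S at t=15 → φ=1


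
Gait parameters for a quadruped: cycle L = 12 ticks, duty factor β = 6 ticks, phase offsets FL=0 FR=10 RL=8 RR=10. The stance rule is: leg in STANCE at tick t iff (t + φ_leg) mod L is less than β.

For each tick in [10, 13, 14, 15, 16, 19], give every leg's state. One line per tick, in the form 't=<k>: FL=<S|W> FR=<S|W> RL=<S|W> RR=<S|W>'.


t=10: FL=W FR=W RL=W RR=W
t=13: FL=S FR=W RL=W RR=W
t=14: FL=S FR=S RL=W RR=S
t=15: FL=S FR=S RL=W RR=S
t=16: FL=S FR=S RL=S RR=S
t=19: FL=W FR=S RL=S RR=S

t=10: phase=(10,8,6,8) vs β=6 → FL=W FR=W RL=W RR=W
t=13: phase=(1,11,9,11) vs β=6 → FL=S FR=W RL=W RR=W
t=14: phase=(2,0,10,0) vs β=6 → FL=S FR=S RL=W RR=S
t=15: phase=(3,1,11,1) vs β=6 → FL=S FR=S RL=W RR=S
t=16: phase=(4,2,0,2) vs β=6 → FL=S FR=S RL=S RR=S
t=19: phase=(7,5,3,5) vs β=6 → FL=W FR=S RL=S RR=S


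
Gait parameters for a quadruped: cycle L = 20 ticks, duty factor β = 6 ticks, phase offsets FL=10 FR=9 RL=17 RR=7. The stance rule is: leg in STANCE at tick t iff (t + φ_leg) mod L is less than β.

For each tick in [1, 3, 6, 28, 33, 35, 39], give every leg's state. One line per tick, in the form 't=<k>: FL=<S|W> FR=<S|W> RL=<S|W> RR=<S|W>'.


t=1: FL=W FR=W RL=W RR=W
t=3: FL=W FR=W RL=S RR=W
t=6: FL=W FR=W RL=S RR=W
t=28: FL=W FR=W RL=S RR=W
t=33: FL=S FR=S RL=W RR=S
t=35: FL=S FR=S RL=W RR=S
t=39: FL=W FR=W RL=W RR=W

t=1: phase=(11,10,18,8) vs β=6 → FL=W FR=W RL=W RR=W
t=3: phase=(13,12,0,10) vs β=6 → FL=W FR=W RL=S RR=W
t=6: phase=(16,15,3,13) vs β=6 → FL=W FR=W RL=S RR=W
t=28: phase=(18,17,5,15) vs β=6 → FL=W FR=W RL=S RR=W
t=33: phase=(3,2,10,0) vs β=6 → FL=S FR=S RL=W RR=S
t=35: phase=(5,4,12,2) vs β=6 → FL=S FR=S RL=W RR=S
t=39: phase=(9,8,16,6) vs β=6 → FL=W FR=W RL=W RR=W


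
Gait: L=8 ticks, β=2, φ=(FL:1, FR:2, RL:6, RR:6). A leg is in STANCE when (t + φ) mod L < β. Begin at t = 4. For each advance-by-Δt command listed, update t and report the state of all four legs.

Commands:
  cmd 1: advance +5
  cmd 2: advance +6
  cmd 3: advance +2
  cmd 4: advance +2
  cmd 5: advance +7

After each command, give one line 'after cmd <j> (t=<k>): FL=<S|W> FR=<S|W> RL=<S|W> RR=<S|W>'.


start t=4: FL=W FR=W RL=W RR=W
cmd 1: advance +5 → t=9, phase=(2,3,7,7) → FL=W FR=W RL=W RR=W
cmd 2: advance +6 → t=15, phase=(0,1,5,5) → FL=S FR=S RL=W RR=W
cmd 3: advance +2 → t=17, phase=(2,3,7,7) → FL=W FR=W RL=W RR=W
cmd 4: advance +2 → t=19, phase=(4,5,1,1) → FL=W FR=W RL=S RR=S
cmd 5: advance +7 → t=26, phase=(3,4,0,0) → FL=W FR=W RL=S RR=S

after cmd 1 (t=9): FL=W FR=W RL=W RR=W
after cmd 2 (t=15): FL=S FR=S RL=W RR=W
after cmd 3 (t=17): FL=W FR=W RL=W RR=W
after cmd 4 (t=19): FL=W FR=W RL=S RR=S
after cmd 5 (t=26): FL=W FR=W RL=S RR=S


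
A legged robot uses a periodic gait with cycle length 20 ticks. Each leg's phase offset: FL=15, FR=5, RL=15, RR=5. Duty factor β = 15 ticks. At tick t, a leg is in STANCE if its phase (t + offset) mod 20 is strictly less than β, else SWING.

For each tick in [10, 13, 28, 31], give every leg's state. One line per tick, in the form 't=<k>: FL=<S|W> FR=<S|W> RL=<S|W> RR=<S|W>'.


t=10: phase=(5,15,5,15) vs β=15 → FL=S FR=W RL=S RR=W
t=13: phase=(8,18,8,18) vs β=15 → FL=S FR=W RL=S RR=W
t=28: phase=(3,13,3,13) vs β=15 → FL=S FR=S RL=S RR=S
t=31: phase=(6,16,6,16) vs β=15 → FL=S FR=W RL=S RR=W

t=10: FL=S FR=W RL=S RR=W
t=13: FL=S FR=W RL=S RR=W
t=28: FL=S FR=S RL=S RR=S
t=31: FL=S FR=W RL=S RR=W


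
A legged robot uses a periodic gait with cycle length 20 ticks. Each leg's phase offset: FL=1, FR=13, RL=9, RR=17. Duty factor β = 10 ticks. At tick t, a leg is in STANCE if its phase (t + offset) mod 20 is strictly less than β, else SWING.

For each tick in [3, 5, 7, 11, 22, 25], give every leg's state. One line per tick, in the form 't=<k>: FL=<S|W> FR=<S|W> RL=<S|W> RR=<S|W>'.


t=3: phase=(4,16,12,0) vs β=10 → FL=S FR=W RL=W RR=S
t=5: phase=(6,18,14,2) vs β=10 → FL=S FR=W RL=W RR=S
t=7: phase=(8,0,16,4) vs β=10 → FL=S FR=S RL=W RR=S
t=11: phase=(12,4,0,8) vs β=10 → FL=W FR=S RL=S RR=S
t=22: phase=(3,15,11,19) vs β=10 → FL=S FR=W RL=W RR=W
t=25: phase=(6,18,14,2) vs β=10 → FL=S FR=W RL=W RR=S

t=3: FL=S FR=W RL=W RR=S
t=5: FL=S FR=W RL=W RR=S
t=7: FL=S FR=S RL=W RR=S
t=11: FL=W FR=S RL=S RR=S
t=22: FL=S FR=W RL=W RR=W
t=25: FL=S FR=W RL=W RR=S


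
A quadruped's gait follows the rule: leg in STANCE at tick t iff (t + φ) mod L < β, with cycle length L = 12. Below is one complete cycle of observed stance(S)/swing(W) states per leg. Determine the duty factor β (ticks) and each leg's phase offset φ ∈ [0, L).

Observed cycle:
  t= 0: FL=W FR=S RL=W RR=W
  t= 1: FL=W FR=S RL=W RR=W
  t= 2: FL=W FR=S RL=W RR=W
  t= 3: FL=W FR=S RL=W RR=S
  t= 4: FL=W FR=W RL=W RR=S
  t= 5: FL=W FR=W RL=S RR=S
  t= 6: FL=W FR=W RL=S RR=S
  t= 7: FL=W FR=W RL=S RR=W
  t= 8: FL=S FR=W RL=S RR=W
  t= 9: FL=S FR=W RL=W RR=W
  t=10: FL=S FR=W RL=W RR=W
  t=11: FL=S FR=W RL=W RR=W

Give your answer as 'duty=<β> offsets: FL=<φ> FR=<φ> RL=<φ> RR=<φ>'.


duty β = stance ticks per leg = 4
FL: stance ticks = 4; W→S at t=8 → φ=4
FR: stance ticks = 4; W→S at t=0 → φ=0
RL: stance ticks = 4; W→S at t=5 → φ=7
RR: stance ticks = 4; W→S at t=3 → φ=9

duty=4 offsets: FL=4 FR=0 RL=7 RR=9


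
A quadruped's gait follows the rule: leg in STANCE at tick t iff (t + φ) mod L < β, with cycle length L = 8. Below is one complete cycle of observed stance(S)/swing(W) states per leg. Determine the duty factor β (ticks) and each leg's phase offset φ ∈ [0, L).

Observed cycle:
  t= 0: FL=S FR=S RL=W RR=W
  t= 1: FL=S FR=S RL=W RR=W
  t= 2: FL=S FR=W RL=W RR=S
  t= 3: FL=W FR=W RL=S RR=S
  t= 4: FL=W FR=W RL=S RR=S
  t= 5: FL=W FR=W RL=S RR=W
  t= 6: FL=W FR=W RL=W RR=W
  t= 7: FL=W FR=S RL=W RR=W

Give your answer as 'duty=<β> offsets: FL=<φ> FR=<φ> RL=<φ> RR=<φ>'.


duty=3 offsets: FL=0 FR=1 RL=5 RR=6

duty β = stance ticks per leg = 3
FL: stance ticks = 3; W→S at t=0 → φ=0
FR: stance ticks = 3; W→S at t=7 → φ=1
RL: stance ticks = 3; W→S at t=3 → φ=5
RR: stance ticks = 3; W→S at t=2 → φ=6


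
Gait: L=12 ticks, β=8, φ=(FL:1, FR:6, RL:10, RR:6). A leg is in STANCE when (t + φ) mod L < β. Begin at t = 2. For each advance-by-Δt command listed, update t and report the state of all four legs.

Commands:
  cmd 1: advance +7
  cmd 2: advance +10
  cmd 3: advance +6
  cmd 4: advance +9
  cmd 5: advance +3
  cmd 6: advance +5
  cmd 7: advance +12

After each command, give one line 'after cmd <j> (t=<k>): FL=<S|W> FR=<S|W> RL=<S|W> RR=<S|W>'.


after cmd 1 (t=9): FL=W FR=S RL=S RR=S
after cmd 2 (t=19): FL=W FR=S RL=S RR=S
after cmd 3 (t=25): FL=S FR=S RL=W RR=S
after cmd 4 (t=34): FL=W FR=S RL=W RR=S
after cmd 5 (t=37): FL=S FR=S RL=W RR=S
after cmd 6 (t=42): FL=S FR=S RL=S RR=S
after cmd 7 (t=54): FL=S FR=S RL=S RR=S

start t=2: FL=S FR=W RL=S RR=W
cmd 1: advance +7 → t=9, phase=(10,3,7,3) → FL=W FR=S RL=S RR=S
cmd 2: advance +10 → t=19, phase=(8,1,5,1) → FL=W FR=S RL=S RR=S
cmd 3: advance +6 → t=25, phase=(2,7,11,7) → FL=S FR=S RL=W RR=S
cmd 4: advance +9 → t=34, phase=(11,4,8,4) → FL=W FR=S RL=W RR=S
cmd 5: advance +3 → t=37, phase=(2,7,11,7) → FL=S FR=S RL=W RR=S
cmd 6: advance +5 → t=42, phase=(7,0,4,0) → FL=S FR=S RL=S RR=S
cmd 7: advance +12 → t=54, phase=(7,0,4,0) → FL=S FR=S RL=S RR=S


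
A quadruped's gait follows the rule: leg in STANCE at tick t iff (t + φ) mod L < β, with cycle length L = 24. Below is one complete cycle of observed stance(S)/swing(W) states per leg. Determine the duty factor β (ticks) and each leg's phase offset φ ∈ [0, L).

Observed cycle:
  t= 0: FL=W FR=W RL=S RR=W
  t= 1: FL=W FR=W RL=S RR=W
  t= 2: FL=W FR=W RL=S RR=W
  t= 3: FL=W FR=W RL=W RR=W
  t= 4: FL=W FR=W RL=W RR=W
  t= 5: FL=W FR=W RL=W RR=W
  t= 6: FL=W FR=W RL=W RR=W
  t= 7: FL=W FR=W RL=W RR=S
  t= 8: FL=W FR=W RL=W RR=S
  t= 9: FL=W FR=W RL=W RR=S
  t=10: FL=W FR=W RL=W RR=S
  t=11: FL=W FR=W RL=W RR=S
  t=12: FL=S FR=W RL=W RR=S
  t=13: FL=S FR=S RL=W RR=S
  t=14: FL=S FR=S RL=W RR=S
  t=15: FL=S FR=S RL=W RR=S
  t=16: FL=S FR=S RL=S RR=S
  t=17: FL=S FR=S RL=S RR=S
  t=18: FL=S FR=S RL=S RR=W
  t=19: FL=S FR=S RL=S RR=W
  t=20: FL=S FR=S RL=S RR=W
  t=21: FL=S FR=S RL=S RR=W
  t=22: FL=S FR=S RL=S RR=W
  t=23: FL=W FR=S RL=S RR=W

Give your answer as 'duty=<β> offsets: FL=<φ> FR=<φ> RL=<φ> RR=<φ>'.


duty β = stance ticks per leg = 11
FL: stance ticks = 11; W→S at t=12 → φ=12
FR: stance ticks = 11; W→S at t=13 → φ=11
RL: stance ticks = 11; W→S at t=16 → φ=8
RR: stance ticks = 11; W→S at t=7 → φ=17

duty=11 offsets: FL=12 FR=11 RL=8 RR=17


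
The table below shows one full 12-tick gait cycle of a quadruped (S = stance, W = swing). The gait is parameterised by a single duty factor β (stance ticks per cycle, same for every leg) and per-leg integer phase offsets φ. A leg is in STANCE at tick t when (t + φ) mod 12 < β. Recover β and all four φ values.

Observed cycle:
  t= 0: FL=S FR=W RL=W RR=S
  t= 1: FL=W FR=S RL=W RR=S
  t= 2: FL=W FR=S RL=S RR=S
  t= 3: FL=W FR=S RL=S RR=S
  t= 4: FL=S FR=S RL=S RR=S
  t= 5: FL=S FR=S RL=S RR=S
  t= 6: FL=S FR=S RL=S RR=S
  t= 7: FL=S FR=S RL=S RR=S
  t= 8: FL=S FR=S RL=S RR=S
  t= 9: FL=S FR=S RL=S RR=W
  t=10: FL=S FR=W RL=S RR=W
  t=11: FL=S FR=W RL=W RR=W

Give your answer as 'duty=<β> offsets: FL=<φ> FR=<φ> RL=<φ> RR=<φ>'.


duty=9 offsets: FL=8 FR=11 RL=10 RR=0

duty β = stance ticks per leg = 9
FL: stance ticks = 9; W→S at t=4 → φ=8
FR: stance ticks = 9; W→S at t=1 → φ=11
RL: stance ticks = 9; W→S at t=2 → φ=10
RR: stance ticks = 9; W→S at t=0 → φ=0


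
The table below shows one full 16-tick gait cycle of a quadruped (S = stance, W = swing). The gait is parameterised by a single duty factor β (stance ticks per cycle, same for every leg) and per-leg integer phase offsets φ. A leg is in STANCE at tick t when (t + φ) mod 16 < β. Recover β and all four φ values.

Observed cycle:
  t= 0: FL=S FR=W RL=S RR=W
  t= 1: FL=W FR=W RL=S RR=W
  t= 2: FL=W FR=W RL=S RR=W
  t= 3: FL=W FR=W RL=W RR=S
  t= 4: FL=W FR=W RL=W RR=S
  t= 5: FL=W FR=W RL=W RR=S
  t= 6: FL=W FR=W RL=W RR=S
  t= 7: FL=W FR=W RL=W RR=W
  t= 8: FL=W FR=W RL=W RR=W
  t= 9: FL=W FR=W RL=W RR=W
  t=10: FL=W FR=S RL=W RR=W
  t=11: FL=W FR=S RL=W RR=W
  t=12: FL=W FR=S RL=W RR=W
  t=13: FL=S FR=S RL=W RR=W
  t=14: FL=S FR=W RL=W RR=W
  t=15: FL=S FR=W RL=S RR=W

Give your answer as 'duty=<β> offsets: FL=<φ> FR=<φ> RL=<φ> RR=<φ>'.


duty β = stance ticks per leg = 4
FL: stance ticks = 4; W→S at t=13 → φ=3
FR: stance ticks = 4; W→S at t=10 → φ=6
RL: stance ticks = 4; W→S at t=15 → φ=1
RR: stance ticks = 4; W→S at t=3 → φ=13

duty=4 offsets: FL=3 FR=6 RL=1 RR=13


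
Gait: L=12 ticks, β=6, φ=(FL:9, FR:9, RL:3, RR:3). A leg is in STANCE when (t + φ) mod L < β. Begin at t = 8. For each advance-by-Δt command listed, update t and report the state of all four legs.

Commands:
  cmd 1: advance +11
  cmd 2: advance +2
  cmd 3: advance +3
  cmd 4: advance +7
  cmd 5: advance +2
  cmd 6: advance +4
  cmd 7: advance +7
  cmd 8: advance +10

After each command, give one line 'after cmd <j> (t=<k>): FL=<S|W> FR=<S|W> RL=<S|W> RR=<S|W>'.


start t=8: FL=S FR=S RL=W RR=W
cmd 1: advance +11 → t=19, phase=(4,4,10,10) → FL=S FR=S RL=W RR=W
cmd 2: advance +2 → t=21, phase=(6,6,0,0) → FL=W FR=W RL=S RR=S
cmd 3: advance +3 → t=24, phase=(9,9,3,3) → FL=W FR=W RL=S RR=S
cmd 4: advance +7 → t=31, phase=(4,4,10,10) → FL=S FR=S RL=W RR=W
cmd 5: advance +2 → t=33, phase=(6,6,0,0) → FL=W FR=W RL=S RR=S
cmd 6: advance +4 → t=37, phase=(10,10,4,4) → FL=W FR=W RL=S RR=S
cmd 7: advance +7 → t=44, phase=(5,5,11,11) → FL=S FR=S RL=W RR=W
cmd 8: advance +10 → t=54, phase=(3,3,9,9) → FL=S FR=S RL=W RR=W

after cmd 1 (t=19): FL=S FR=S RL=W RR=W
after cmd 2 (t=21): FL=W FR=W RL=S RR=S
after cmd 3 (t=24): FL=W FR=W RL=S RR=S
after cmd 4 (t=31): FL=S FR=S RL=W RR=W
after cmd 5 (t=33): FL=W FR=W RL=S RR=S
after cmd 6 (t=37): FL=W FR=W RL=S RR=S
after cmd 7 (t=44): FL=S FR=S RL=W RR=W
after cmd 8 (t=54): FL=S FR=S RL=W RR=W


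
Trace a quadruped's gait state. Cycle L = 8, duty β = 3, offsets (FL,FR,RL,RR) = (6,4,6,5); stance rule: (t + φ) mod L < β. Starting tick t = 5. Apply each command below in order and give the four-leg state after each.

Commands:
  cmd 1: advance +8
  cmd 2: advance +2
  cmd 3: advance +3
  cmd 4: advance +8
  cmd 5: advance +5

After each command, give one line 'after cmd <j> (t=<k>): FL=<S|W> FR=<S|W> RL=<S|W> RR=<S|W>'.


start t=5: FL=W FR=S RL=W RR=S
cmd 1: advance +8 → t=13, phase=(3,1,3,2) → FL=W FR=S RL=W RR=S
cmd 2: advance +2 → t=15, phase=(5,3,5,4) → FL=W FR=W RL=W RR=W
cmd 3: advance +3 → t=18, phase=(0,6,0,7) → FL=S FR=W RL=S RR=W
cmd 4: advance +8 → t=26, phase=(0,6,0,7) → FL=S FR=W RL=S RR=W
cmd 5: advance +5 → t=31, phase=(5,3,5,4) → FL=W FR=W RL=W RR=W

after cmd 1 (t=13): FL=W FR=S RL=W RR=S
after cmd 2 (t=15): FL=W FR=W RL=W RR=W
after cmd 3 (t=18): FL=S FR=W RL=S RR=W
after cmd 4 (t=26): FL=S FR=W RL=S RR=W
after cmd 5 (t=31): FL=W FR=W RL=W RR=W


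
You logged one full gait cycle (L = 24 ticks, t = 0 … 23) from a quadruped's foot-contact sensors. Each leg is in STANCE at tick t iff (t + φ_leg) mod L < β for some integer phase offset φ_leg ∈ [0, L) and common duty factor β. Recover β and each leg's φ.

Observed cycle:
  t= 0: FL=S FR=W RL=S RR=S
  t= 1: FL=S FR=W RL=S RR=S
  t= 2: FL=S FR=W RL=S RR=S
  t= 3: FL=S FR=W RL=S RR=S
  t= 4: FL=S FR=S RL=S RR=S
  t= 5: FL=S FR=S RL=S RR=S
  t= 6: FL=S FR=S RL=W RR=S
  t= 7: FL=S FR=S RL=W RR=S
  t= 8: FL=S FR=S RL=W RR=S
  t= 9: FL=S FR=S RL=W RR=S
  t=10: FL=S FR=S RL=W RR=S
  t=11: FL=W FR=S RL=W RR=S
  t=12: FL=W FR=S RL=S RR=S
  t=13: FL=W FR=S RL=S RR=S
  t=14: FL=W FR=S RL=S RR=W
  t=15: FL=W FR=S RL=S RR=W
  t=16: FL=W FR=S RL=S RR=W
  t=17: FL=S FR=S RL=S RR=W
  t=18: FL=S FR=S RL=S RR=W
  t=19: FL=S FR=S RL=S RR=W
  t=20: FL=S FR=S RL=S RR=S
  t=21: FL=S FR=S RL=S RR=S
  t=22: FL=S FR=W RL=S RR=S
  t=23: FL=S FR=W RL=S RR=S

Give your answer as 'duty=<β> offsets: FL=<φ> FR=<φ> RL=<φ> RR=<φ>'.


duty=18 offsets: FL=7 FR=20 RL=12 RR=4

duty β = stance ticks per leg = 18
FL: stance ticks = 18; W→S at t=17 → φ=7
FR: stance ticks = 18; W→S at t=4 → φ=20
RL: stance ticks = 18; W→S at t=12 → φ=12
RR: stance ticks = 18; W→S at t=20 → φ=4


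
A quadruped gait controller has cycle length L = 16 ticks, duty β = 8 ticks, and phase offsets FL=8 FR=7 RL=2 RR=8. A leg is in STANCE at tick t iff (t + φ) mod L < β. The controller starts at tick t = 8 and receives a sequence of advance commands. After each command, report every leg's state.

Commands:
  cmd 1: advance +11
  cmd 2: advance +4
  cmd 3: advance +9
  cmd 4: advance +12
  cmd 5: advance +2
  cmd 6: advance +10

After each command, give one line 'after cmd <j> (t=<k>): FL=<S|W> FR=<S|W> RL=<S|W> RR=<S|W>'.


start t=8: FL=S FR=W RL=W RR=S
cmd 1: advance +11 → t=19, phase=(11,10,5,11) → FL=W FR=W RL=S RR=W
cmd 2: advance +4 → t=23, phase=(15,14,9,15) → FL=W FR=W RL=W RR=W
cmd 3: advance +9 → t=32, phase=(8,7,2,8) → FL=W FR=S RL=S RR=W
cmd 4: advance +12 → t=44, phase=(4,3,14,4) → FL=S FR=S RL=W RR=S
cmd 5: advance +2 → t=46, phase=(6,5,0,6) → FL=S FR=S RL=S RR=S
cmd 6: advance +10 → t=56, phase=(0,15,10,0) → FL=S FR=W RL=W RR=S

after cmd 1 (t=19): FL=W FR=W RL=S RR=W
after cmd 2 (t=23): FL=W FR=W RL=W RR=W
after cmd 3 (t=32): FL=W FR=S RL=S RR=W
after cmd 4 (t=44): FL=S FR=S RL=W RR=S
after cmd 5 (t=46): FL=S FR=S RL=S RR=S
after cmd 6 (t=56): FL=S FR=W RL=W RR=S
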